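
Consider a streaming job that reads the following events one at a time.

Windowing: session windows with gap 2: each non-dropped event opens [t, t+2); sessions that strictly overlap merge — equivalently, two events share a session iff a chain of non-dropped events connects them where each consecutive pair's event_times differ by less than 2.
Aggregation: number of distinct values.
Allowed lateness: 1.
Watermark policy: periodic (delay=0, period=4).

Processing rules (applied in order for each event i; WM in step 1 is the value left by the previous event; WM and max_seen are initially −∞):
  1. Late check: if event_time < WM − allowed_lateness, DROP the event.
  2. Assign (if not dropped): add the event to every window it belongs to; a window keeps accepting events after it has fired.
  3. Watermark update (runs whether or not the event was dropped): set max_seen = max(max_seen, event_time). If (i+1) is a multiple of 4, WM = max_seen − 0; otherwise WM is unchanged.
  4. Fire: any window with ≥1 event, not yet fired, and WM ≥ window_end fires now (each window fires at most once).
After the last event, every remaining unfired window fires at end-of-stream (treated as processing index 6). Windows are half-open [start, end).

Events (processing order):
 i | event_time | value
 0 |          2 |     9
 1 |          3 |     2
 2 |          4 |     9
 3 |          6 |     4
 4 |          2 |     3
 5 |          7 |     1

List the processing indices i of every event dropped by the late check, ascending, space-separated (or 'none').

i=0 t=2 v=9: → [2,4); WM=−∞
i=1 t=3 v=2: → [2,5); WM=−∞
i=2 t=4 v=9: → [2,6); WM=−∞
i=3 t=6 v=4: → [6,8); WM=6
i=4 t=2 v=3: DROP (t<6-1); WM=6
i=5 t=7 v=1: → [6,9); WM=6

4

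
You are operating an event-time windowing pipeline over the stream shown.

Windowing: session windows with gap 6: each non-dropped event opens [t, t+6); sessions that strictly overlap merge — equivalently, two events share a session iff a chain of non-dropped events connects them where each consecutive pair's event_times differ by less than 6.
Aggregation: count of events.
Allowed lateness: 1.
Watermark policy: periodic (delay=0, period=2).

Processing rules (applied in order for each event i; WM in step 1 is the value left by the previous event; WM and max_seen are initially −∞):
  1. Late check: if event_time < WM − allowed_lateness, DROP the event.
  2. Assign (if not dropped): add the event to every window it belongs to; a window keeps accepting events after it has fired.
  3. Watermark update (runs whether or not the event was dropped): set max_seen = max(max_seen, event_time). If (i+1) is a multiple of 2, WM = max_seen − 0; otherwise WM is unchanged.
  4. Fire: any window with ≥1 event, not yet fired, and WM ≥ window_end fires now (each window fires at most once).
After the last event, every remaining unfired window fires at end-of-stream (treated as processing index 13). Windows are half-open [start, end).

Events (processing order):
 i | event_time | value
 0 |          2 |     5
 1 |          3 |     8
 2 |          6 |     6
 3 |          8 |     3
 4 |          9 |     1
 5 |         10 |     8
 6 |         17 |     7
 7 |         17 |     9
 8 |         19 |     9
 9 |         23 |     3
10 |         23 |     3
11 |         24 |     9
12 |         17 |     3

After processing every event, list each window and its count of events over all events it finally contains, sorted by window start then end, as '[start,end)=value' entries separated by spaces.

[2,16)=6 [17,30)=6

i=0 t=2 v=5: → [2,8); WM=−∞
i=1 t=3 v=8: → [2,9); WM=3
i=2 t=6 v=6: → [2,12); WM=3
i=3 t=8 v=3: → [2,14); WM=8
i=4 t=9 v=1: → [2,15); WM=8
i=5 t=10 v=8: → [2,16); WM=10
i=6 t=17 v=7: → [17,23); WM=10
i=7 t=17 v=9: → [17,23); WM=17
i=8 t=19 v=9: → [17,25); WM=17
i=9 t=23 v=3: → [17,29); WM=23
i=10 t=23 v=3: → [17,29); WM=23
i=11 t=24 v=9: → [17,30); WM=24
i=12 t=17 v=3: DROP (t<24-1); WM=24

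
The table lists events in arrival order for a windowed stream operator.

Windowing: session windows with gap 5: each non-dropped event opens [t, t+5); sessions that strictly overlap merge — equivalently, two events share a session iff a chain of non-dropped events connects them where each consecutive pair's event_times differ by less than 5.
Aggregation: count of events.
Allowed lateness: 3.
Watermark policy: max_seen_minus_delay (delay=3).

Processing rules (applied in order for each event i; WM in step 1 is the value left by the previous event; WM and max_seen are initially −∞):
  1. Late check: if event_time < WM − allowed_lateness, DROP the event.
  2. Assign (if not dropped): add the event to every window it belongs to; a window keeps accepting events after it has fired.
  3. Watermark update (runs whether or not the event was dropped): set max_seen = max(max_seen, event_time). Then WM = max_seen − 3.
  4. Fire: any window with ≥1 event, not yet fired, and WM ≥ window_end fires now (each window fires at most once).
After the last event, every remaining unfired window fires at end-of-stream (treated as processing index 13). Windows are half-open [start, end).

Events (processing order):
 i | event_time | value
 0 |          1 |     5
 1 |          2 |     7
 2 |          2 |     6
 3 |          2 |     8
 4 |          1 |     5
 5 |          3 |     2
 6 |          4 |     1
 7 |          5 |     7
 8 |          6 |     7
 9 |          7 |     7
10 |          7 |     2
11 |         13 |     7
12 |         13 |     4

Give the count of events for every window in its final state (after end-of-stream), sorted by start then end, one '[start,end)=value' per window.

[1,12)=11 [13,18)=2

i=0 t=1 v=5: → [1,6); WM=-2
i=1 t=2 v=7: → [1,7); WM=-1
i=2 t=2 v=6: → [1,7); WM=-1
i=3 t=2 v=8: → [1,7); WM=-1
i=4 t=1 v=5: → [1,7); WM=-1
i=5 t=3 v=2: → [1,8); WM=0
i=6 t=4 v=1: → [1,9); WM=1
i=7 t=5 v=7: → [1,10); WM=2
i=8 t=6 v=7: → [1,11); WM=3
i=9 t=7 v=7: → [1,12); WM=4
i=10 t=7 v=2: → [1,12); WM=4
i=11 t=13 v=7: → [13,18); WM=10
i=12 t=13 v=4: → [13,18); WM=10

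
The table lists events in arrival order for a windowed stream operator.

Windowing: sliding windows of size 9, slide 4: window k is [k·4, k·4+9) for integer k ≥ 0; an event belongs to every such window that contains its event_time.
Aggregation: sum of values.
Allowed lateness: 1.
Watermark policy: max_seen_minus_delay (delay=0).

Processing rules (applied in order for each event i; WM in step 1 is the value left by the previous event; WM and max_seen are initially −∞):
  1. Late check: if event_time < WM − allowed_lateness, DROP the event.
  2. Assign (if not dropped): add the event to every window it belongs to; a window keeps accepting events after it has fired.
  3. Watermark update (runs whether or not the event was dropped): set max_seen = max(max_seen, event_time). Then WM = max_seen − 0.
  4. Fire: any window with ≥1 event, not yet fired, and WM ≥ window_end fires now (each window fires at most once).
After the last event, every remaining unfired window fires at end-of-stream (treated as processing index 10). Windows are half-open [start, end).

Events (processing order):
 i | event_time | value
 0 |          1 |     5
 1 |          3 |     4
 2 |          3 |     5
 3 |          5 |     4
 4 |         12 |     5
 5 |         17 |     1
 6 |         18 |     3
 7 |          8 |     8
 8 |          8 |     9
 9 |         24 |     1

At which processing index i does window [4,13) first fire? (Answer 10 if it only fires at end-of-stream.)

i=0 t=1 v=5: → [0,9); WM=1
i=1 t=3 v=4: → [0,9); WM=3
i=2 t=3 v=5: → [0,9); WM=3
i=3 t=5 v=4: → [4,13),[0,9); WM=5
i=4 t=12 v=5: → [12,21),[8,17),[4,13); WM=12; [0,9) fires=18
i=5 t=17 v=1: → [16,25),[12,21); WM=17; [4,13) fires=9 [8,17) fires=5
i=6 t=18 v=3: → [16,25),[12,21); WM=18
i=7 t=8 v=8: DROP (t<18-1); WM=18
i=8 t=8 v=9: DROP (t<18-1); WM=18
i=9 t=24 v=1: → [24,33),[20,29),[16,25); WM=24; [12,21) fires=9

5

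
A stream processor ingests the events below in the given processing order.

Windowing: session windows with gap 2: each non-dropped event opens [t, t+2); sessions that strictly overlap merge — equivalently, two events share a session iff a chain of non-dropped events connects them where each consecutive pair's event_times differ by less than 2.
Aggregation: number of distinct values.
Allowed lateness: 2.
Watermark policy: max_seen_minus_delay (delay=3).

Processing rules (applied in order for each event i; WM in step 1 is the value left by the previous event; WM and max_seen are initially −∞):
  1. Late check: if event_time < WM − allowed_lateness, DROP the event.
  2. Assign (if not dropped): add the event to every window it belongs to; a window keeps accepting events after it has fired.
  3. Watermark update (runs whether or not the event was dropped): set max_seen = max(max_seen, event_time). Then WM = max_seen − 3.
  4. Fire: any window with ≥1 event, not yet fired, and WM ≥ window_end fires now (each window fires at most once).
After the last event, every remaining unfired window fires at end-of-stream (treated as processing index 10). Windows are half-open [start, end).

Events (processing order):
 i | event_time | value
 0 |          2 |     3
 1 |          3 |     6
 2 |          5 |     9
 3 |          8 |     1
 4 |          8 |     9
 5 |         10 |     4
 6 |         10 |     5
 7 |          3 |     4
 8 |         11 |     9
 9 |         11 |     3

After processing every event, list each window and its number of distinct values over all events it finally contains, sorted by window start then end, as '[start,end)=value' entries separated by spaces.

i=0 t=2 v=3: → [2,4); WM=-1
i=1 t=3 v=6: → [2,5); WM=0
i=2 t=5 v=9: → [5,7); WM=2
i=3 t=8 v=1: → [8,10); WM=5
i=4 t=8 v=9: → [8,10); WM=5
i=5 t=10 v=4: → [10,12); WM=7
i=6 t=10 v=5: → [10,12); WM=7
i=7 t=3 v=4: DROP (t<7-2); WM=7
i=8 t=11 v=9: → [10,13); WM=8
i=9 t=11 v=3: → [10,13); WM=8

[2,5)=2 [5,7)=1 [8,10)=2 [10,13)=4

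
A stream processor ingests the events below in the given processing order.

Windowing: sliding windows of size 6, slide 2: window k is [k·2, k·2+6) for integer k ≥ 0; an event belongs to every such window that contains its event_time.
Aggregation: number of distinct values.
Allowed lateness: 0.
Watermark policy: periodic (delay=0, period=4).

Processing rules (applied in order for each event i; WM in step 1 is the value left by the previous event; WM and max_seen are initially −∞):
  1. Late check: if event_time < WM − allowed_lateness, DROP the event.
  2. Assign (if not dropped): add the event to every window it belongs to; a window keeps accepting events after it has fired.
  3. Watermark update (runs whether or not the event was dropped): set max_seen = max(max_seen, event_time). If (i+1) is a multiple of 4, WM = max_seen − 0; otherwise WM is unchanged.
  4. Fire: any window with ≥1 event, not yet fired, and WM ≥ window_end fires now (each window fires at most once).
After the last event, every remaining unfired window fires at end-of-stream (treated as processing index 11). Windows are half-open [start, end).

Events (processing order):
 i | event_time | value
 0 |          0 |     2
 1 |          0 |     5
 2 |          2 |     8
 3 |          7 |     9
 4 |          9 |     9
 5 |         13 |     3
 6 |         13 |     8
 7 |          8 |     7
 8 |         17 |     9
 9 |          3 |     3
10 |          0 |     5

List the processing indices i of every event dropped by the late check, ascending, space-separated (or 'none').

9 10

i=0 t=0 v=2: → [0,6); WM=−∞
i=1 t=0 v=5: → [0,6); WM=−∞
i=2 t=2 v=8: → [2,8),[0,6); WM=−∞
i=3 t=7 v=9: → [6,12),[4,10),[2,8); WM=7; [0,6) fires=3
i=4 t=9 v=9: → [8,14),[6,12),[4,10); WM=7
i=5 t=13 v=3: → [12,18),[10,16),[8,14); WM=7
i=6 t=13 v=8: → [12,18),[10,16),[8,14); WM=7
i=7 t=8 v=7: → [8,14),[6,12),[4,10); WM=13; [2,8) fires=2 [4,10) fires=2 [6,12) fires=2
i=8 t=17 v=9: → [16,22),[14,20),[12,18); WM=13
i=9 t=3 v=3: DROP (t<13-0); WM=13
i=10 t=0 v=5: DROP (t<13-0); WM=13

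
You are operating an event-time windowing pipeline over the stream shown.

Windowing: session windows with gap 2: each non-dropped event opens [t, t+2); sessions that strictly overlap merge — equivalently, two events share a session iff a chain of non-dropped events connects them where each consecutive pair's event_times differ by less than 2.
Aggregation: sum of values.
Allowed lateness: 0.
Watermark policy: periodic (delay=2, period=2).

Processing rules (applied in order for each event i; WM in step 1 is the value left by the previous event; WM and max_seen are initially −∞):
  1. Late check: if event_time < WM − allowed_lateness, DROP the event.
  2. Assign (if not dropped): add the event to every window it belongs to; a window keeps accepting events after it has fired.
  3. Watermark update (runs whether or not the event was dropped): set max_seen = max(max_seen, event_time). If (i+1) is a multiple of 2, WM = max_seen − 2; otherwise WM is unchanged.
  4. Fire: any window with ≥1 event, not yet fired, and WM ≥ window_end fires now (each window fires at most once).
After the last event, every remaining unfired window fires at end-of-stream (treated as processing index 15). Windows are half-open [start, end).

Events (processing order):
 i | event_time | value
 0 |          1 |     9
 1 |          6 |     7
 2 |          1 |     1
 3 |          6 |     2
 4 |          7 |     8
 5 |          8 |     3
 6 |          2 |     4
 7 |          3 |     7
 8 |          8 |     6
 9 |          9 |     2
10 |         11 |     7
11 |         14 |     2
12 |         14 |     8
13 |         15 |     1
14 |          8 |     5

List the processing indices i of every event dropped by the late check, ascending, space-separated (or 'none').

2 6 7 14

i=0 t=1 v=9: → [1,3); WM=−∞
i=1 t=6 v=7: → [6,8); WM=4
i=2 t=1 v=1: DROP (t<4-0); WM=4
i=3 t=6 v=2: → [6,8); WM=4
i=4 t=7 v=8: → [6,9); WM=4
i=5 t=8 v=3: → [6,10); WM=6
i=6 t=2 v=4: DROP (t<6-0); WM=6
i=7 t=3 v=7: DROP (t<6-0); WM=6
i=8 t=8 v=6: → [6,10); WM=6
i=9 t=9 v=2: → [6,11); WM=7
i=10 t=11 v=7: → [11,13); WM=7
i=11 t=14 v=2: → [14,16); WM=12
i=12 t=14 v=8: → [14,16); WM=12
i=13 t=15 v=1: → [14,17); WM=13
i=14 t=8 v=5: DROP (t<13-0); WM=13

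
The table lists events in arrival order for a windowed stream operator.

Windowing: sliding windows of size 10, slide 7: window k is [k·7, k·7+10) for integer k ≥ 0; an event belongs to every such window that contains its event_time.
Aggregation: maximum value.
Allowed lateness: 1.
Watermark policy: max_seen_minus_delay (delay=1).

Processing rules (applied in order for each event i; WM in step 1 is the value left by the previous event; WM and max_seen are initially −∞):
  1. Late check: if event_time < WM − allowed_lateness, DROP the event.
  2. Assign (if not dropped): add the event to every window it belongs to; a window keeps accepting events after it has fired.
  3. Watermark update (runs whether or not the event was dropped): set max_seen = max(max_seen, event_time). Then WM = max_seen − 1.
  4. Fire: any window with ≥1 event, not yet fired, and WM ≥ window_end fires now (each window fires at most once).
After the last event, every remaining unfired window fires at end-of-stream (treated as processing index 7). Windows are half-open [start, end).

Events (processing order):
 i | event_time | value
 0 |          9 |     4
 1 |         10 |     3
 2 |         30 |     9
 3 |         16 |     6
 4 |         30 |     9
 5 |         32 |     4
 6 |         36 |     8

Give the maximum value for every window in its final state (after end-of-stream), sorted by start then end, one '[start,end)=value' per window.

[0,10)=4 [7,17)=4 [21,31)=9 [28,38)=9 [35,45)=8

i=0 t=9 v=4: → [7,17),[0,10); WM=8
i=1 t=10 v=3: → [7,17); WM=9
i=2 t=30 v=9: → [28,38),[21,31); WM=29; [0,10) fires=4 [7,17) fires=4
i=3 t=16 v=6: DROP (t<29-1); WM=29
i=4 t=30 v=9: → [28,38),[21,31); WM=29
i=5 t=32 v=4: → [28,38); WM=31; [21,31) fires=9
i=6 t=36 v=8: → [35,45),[28,38); WM=35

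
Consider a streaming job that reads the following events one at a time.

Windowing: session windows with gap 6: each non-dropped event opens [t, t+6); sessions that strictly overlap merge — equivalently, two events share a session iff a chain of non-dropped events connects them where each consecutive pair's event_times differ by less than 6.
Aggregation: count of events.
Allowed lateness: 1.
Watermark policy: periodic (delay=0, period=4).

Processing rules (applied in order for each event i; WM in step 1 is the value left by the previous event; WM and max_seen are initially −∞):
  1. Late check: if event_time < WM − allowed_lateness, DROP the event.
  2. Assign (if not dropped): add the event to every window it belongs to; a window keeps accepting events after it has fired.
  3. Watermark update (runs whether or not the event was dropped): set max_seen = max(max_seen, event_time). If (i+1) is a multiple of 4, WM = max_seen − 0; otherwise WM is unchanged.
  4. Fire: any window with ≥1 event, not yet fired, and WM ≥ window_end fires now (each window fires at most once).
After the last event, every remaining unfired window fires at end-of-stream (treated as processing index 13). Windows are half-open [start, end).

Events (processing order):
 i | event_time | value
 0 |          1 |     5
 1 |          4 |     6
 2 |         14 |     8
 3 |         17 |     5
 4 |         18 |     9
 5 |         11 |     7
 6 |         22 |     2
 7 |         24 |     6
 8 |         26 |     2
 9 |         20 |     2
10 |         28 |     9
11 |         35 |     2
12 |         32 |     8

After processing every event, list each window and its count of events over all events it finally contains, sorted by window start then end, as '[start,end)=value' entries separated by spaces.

i=0 t=1 v=5: → [1,7); WM=−∞
i=1 t=4 v=6: → [1,10); WM=−∞
i=2 t=14 v=8: → [14,20); WM=−∞
i=3 t=17 v=5: → [14,23); WM=17
i=4 t=18 v=9: → [14,24); WM=17
i=5 t=11 v=7: DROP (t<17-1); WM=17
i=6 t=22 v=2: → [14,28); WM=17
i=7 t=24 v=6: → [14,30); WM=24
i=8 t=26 v=2: → [14,32); WM=24
i=9 t=20 v=2: DROP (t<24-1); WM=24
i=10 t=28 v=9: → [14,34); WM=24
i=11 t=35 v=2: → [35,41); WM=35
i=12 t=32 v=8: DROP (t<35-1); WM=35

[1,10)=2 [14,34)=7 [35,41)=1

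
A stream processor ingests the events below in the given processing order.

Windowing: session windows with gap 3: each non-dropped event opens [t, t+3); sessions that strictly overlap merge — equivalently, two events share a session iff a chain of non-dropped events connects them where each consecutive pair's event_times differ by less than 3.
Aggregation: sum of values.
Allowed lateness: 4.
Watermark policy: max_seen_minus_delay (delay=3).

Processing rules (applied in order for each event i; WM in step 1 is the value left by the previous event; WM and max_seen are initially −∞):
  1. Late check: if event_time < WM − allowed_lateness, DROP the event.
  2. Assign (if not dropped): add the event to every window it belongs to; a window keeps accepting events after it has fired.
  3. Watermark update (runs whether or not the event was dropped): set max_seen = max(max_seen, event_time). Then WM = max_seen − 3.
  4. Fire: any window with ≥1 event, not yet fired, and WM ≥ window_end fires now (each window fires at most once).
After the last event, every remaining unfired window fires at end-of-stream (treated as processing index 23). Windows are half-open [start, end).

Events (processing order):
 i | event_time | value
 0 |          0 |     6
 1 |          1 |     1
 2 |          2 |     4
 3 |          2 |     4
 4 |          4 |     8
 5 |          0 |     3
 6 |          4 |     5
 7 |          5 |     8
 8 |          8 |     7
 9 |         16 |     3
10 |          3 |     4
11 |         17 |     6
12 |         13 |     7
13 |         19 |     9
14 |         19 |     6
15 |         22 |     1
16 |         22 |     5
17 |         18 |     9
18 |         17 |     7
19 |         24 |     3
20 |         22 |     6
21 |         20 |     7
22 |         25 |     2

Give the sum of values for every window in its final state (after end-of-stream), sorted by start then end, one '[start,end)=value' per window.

[0,8)=39 [8,11)=7 [13,16)=7 [16,28)=64

i=0 t=0 v=6: → [0,3); WM=-3
i=1 t=1 v=1: → [0,4); WM=-2
i=2 t=2 v=4: → [0,5); WM=-1
i=3 t=2 v=4: → [0,5); WM=-1
i=4 t=4 v=8: → [0,7); WM=1
i=5 t=0 v=3: → [0,7); WM=1
i=6 t=4 v=5: → [0,7); WM=1
i=7 t=5 v=8: → [0,8); WM=2
i=8 t=8 v=7: → [8,11); WM=5
i=9 t=16 v=3: → [16,19); WM=13
i=10 t=3 v=4: DROP (t<13-4); WM=13
i=11 t=17 v=6: → [16,20); WM=14
i=12 t=13 v=7: → [13,16); WM=14
i=13 t=19 v=9: → [16,22); WM=16
i=14 t=19 v=6: → [16,22); WM=16
i=15 t=22 v=1: → [22,25); WM=19
i=16 t=22 v=5: → [22,25); WM=19
i=17 t=18 v=9: → [16,22); WM=19
i=18 t=17 v=7: → [16,22); WM=19
i=19 t=24 v=3: → [22,27); WM=21
i=20 t=22 v=6: → [22,27); WM=21
i=21 t=20 v=7: → [16,27); WM=21
i=22 t=25 v=2: → [16,28); WM=22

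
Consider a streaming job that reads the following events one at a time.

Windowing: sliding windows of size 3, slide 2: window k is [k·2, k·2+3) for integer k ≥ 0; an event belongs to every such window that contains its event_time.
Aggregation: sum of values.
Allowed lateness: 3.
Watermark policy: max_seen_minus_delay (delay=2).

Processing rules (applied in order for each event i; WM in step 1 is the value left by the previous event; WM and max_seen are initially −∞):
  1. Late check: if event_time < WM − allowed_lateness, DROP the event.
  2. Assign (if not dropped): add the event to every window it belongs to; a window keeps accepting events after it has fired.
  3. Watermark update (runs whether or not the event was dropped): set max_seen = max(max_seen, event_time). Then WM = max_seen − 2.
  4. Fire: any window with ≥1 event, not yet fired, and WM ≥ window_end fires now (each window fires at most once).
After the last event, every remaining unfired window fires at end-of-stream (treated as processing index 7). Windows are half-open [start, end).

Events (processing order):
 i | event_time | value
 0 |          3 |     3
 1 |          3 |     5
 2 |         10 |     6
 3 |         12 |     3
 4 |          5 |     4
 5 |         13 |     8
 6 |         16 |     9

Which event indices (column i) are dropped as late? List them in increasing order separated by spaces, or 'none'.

4

i=0 t=3 v=3: → [2,5); WM=1
i=1 t=3 v=5: → [2,5); WM=1
i=2 t=10 v=6: → [10,13),[8,11); WM=8; [2,5) fires=8
i=3 t=12 v=3: → [12,15),[10,13); WM=10
i=4 t=5 v=4: DROP (t<10-3); WM=10
i=5 t=13 v=8: → [12,15); WM=11; [8,11) fires=6
i=6 t=16 v=9: → [16,19),[14,17); WM=14; [10,13) fires=9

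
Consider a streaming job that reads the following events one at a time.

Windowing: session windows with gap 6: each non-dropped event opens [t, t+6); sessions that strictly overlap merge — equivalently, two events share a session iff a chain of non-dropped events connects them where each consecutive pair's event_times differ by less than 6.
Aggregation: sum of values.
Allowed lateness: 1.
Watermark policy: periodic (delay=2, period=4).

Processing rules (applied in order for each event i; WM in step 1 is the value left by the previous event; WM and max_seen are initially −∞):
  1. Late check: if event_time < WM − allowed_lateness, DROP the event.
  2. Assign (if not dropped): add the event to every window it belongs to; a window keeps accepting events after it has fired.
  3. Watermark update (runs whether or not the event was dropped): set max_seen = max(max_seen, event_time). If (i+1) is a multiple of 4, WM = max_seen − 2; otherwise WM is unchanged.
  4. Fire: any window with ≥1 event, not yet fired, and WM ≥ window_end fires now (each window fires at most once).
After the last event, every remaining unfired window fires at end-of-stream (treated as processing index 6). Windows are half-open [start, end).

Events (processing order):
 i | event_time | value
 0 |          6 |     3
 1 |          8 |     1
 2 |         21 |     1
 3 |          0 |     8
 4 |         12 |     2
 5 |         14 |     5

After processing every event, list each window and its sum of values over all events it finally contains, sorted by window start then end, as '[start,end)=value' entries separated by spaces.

[0,6)=8 [6,14)=4 [21,27)=1

i=0 t=6 v=3: → [6,12); WM=−∞
i=1 t=8 v=1: → [6,14); WM=−∞
i=2 t=21 v=1: → [21,27); WM=−∞
i=3 t=0 v=8: → [0,6); WM=19
i=4 t=12 v=2: DROP (t<19-1); WM=19
i=5 t=14 v=5: DROP (t<19-1); WM=19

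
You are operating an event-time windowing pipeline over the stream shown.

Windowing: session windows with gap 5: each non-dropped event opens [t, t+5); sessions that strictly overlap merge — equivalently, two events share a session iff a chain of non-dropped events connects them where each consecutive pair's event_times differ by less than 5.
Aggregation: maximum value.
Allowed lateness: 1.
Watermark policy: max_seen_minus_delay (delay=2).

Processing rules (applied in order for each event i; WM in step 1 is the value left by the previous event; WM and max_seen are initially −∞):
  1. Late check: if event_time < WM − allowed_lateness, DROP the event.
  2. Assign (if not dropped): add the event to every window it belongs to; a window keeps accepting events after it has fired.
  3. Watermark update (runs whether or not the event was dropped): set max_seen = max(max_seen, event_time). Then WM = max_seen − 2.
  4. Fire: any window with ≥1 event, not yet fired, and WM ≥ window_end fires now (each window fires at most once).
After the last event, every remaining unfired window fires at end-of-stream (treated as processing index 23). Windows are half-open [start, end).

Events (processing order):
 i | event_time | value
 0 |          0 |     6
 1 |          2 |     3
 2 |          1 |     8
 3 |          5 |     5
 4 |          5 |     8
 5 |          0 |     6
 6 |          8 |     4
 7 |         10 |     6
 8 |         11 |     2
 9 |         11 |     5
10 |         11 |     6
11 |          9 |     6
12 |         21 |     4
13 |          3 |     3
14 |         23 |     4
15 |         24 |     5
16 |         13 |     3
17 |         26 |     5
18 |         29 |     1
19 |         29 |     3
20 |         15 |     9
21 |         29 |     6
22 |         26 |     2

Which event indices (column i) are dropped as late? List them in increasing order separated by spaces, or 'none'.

5 13 16 20

i=0 t=0 v=6: → [0,5); WM=-2
i=1 t=2 v=3: → [0,7); WM=0
i=2 t=1 v=8: → [0,7); WM=0
i=3 t=5 v=5: → [0,10); WM=3
i=4 t=5 v=8: → [0,10); WM=3
i=5 t=0 v=6: DROP (t<3-1); WM=3
i=6 t=8 v=4: → [0,13); WM=6
i=7 t=10 v=6: → [0,15); WM=8
i=8 t=11 v=2: → [0,16); WM=9
i=9 t=11 v=5: → [0,16); WM=9
i=10 t=11 v=6: → [0,16); WM=9
i=11 t=9 v=6: → [0,16); WM=9
i=12 t=21 v=4: → [21,26); WM=19
i=13 t=3 v=3: DROP (t<19-1); WM=19
i=14 t=23 v=4: → [21,28); WM=21
i=15 t=24 v=5: → [21,29); WM=22
i=16 t=13 v=3: DROP (t<22-1); WM=22
i=17 t=26 v=5: → [21,31); WM=24
i=18 t=29 v=1: → [21,34); WM=27
i=19 t=29 v=3: → [21,34); WM=27
i=20 t=15 v=9: DROP (t<27-1); WM=27
i=21 t=29 v=6: → [21,34); WM=27
i=22 t=26 v=2: → [21,34); WM=27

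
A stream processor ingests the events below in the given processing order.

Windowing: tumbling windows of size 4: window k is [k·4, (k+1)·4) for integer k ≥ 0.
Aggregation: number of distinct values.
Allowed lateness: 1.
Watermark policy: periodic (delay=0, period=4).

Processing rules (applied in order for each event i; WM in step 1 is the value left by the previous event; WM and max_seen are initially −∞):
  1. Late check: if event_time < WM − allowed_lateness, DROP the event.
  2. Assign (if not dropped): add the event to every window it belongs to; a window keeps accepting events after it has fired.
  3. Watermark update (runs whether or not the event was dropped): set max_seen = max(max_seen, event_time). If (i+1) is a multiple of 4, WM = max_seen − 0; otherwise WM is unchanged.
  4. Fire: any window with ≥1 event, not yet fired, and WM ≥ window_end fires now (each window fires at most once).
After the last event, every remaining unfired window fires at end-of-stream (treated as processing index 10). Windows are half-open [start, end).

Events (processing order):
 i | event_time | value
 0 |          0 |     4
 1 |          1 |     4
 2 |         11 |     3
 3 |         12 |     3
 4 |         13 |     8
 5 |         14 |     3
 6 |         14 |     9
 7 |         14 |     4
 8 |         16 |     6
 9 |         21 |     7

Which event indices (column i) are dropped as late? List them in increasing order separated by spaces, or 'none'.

i=0 t=0 v=4: → [0,4); WM=−∞
i=1 t=1 v=4: → [0,4); WM=−∞
i=2 t=11 v=3: → [8,12); WM=−∞
i=3 t=12 v=3: → [12,16); WM=12; [0,4) fires=1 [8,12) fires=1
i=4 t=13 v=8: → [12,16); WM=12
i=5 t=14 v=3: → [12,16); WM=12
i=6 t=14 v=9: → [12,16); WM=12
i=7 t=14 v=4: → [12,16); WM=14
i=8 t=16 v=6: → [16,20); WM=14
i=9 t=21 v=7: → [20,24); WM=14

none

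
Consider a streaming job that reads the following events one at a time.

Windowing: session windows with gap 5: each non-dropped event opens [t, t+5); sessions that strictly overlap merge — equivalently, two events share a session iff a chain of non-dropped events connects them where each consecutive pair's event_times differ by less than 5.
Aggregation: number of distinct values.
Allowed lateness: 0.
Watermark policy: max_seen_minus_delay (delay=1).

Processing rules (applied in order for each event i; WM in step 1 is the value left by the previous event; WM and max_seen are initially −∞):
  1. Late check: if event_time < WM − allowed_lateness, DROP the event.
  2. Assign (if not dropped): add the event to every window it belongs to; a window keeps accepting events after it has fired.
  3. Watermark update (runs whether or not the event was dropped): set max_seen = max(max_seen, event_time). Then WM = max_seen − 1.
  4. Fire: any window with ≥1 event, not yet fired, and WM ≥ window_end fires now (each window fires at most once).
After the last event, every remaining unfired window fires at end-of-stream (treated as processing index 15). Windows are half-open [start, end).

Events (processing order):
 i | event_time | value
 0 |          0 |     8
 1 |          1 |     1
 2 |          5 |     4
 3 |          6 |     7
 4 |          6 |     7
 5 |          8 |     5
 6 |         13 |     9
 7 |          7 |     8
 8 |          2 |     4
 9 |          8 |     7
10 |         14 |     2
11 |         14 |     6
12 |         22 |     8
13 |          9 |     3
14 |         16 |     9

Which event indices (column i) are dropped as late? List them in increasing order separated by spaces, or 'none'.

i=0 t=0 v=8: → [0,5); WM=-1
i=1 t=1 v=1: → [0,6); WM=0
i=2 t=5 v=4: → [0,10); WM=4
i=3 t=6 v=7: → [0,11); WM=5
i=4 t=6 v=7: → [0,11); WM=5
i=5 t=8 v=5: → [0,13); WM=7
i=6 t=13 v=9: → [13,18); WM=12
i=7 t=7 v=8: DROP (t<12-0); WM=12
i=8 t=2 v=4: DROP (t<12-0); WM=12
i=9 t=8 v=7: DROP (t<12-0); WM=12
i=10 t=14 v=2: → [13,19); WM=13
i=11 t=14 v=6: → [13,19); WM=13
i=12 t=22 v=8: → [22,27); WM=21
i=13 t=9 v=3: DROP (t<21-0); WM=21
i=14 t=16 v=9: DROP (t<21-0); WM=21

7 8 9 13 14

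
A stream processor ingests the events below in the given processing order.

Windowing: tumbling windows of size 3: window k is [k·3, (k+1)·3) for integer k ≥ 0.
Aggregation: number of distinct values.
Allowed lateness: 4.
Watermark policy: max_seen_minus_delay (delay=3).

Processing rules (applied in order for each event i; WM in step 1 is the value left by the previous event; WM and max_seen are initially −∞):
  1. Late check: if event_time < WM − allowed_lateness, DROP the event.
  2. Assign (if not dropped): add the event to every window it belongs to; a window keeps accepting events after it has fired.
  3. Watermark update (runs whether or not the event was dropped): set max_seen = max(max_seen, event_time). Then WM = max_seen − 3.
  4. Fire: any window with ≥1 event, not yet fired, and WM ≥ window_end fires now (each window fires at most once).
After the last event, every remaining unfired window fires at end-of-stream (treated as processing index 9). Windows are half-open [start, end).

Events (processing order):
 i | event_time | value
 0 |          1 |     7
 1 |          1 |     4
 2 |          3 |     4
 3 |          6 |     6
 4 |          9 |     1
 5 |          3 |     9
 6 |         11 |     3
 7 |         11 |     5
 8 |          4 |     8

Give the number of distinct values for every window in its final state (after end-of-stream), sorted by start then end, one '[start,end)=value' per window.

i=0 t=1 v=7: → [0,3); WM=-2
i=1 t=1 v=4: → [0,3); WM=-2
i=2 t=3 v=4: → [3,6); WM=0
i=3 t=6 v=6: → [6,9); WM=3; [0,3) fires=2
i=4 t=9 v=1: → [9,12); WM=6; [3,6) fires=1
i=5 t=3 v=9: → [3,6); WM=6
i=6 t=11 v=3: → [9,12); WM=8
i=7 t=11 v=5: → [9,12); WM=8
i=8 t=4 v=8: → [3,6); WM=8

[0,3)=2 [3,6)=3 [6,9)=1 [9,12)=3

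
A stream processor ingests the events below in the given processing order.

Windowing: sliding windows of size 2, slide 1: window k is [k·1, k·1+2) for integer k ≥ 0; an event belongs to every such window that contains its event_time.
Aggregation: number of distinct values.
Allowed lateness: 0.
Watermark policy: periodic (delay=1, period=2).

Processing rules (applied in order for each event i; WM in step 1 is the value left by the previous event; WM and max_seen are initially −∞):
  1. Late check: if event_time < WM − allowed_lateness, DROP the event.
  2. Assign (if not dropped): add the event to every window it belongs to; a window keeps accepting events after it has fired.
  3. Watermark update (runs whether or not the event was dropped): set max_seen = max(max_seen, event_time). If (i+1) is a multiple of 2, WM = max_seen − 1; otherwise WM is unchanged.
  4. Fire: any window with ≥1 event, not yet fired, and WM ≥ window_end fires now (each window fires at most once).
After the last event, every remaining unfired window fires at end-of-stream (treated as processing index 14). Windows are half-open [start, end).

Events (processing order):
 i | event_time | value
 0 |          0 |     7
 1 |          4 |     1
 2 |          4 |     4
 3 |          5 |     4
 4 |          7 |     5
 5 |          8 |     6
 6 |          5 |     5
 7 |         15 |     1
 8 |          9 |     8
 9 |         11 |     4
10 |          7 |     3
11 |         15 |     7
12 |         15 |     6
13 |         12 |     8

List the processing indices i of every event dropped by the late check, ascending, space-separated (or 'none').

i=0 t=0 v=7: → [0,2); WM=−∞
i=1 t=4 v=1: → [4,6),[3,5); WM=3; [0,2) fires=1
i=2 t=4 v=4: → [4,6),[3,5); WM=3
i=3 t=5 v=4: → [5,7),[4,6); WM=4
i=4 t=7 v=5: → [7,9),[6,8); WM=4
i=5 t=8 v=6: → [8,10),[7,9); WM=7; [3,5) fires=2 [4,6) fires=2 [5,7) fires=1
i=6 t=5 v=5: DROP (t<7-0); WM=7
i=7 t=15 v=1: → [15,17),[14,16); WM=14; [6,8) fires=1 [7,9) fires=2 [8,10) fires=1
i=8 t=9 v=8: DROP (t<14-0); WM=14
i=9 t=11 v=4: DROP (t<14-0); WM=14
i=10 t=7 v=3: DROP (t<14-0); WM=14
i=11 t=15 v=7: → [15,17),[14,16); WM=14
i=12 t=15 v=6: → [15,17),[14,16); WM=14
i=13 t=12 v=8: DROP (t<14-0); WM=14

6 8 9 10 13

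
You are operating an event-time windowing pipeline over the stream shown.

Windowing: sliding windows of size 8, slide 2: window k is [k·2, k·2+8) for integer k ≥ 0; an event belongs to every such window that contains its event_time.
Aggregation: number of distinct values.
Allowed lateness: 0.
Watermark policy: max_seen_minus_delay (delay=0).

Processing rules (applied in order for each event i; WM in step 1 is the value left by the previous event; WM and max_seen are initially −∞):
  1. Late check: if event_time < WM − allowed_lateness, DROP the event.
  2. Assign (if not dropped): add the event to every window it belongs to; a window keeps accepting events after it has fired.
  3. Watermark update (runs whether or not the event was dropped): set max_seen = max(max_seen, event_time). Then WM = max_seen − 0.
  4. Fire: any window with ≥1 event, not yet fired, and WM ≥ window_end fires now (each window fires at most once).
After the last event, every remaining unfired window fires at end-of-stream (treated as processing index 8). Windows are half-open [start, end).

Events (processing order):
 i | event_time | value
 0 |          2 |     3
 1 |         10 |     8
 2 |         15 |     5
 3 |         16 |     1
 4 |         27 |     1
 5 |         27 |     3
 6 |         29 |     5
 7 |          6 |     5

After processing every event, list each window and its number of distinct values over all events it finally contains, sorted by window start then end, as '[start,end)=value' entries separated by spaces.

[0,8)=1 [2,10)=1 [4,12)=1 [6,14)=1 [8,16)=2 [10,18)=3 [12,20)=2 [14,22)=2 [16,24)=1 [20,28)=2 [22,30)=3 [24,32)=3 [26,34)=3 [28,36)=1

i=0 t=2 v=3: → [2,10),[0,8); WM=2
i=1 t=10 v=8: → [10,18),[8,16),[6,14),[4,12); WM=10; [0,8) fires=1 [2,10) fires=1
i=2 t=15 v=5: → [14,22),[12,20),[10,18),[8,16); WM=15; [4,12) fires=1 [6,14) fires=1
i=3 t=16 v=1: → [16,24),[14,22),[12,20),[10,18); WM=16; [8,16) fires=2
i=4 t=27 v=1: → [26,34),[24,32),[22,30),[20,28); WM=27; [10,18) fires=3 [12,20) fires=2 [14,22) fires=2 [16,24) fires=1
i=5 t=27 v=3: → [26,34),[24,32),[22,30),[20,28); WM=27
i=6 t=29 v=5: → [28,36),[26,34),[24,32),[22,30); WM=29; [20,28) fires=2
i=7 t=6 v=5: DROP (t<29-0); WM=29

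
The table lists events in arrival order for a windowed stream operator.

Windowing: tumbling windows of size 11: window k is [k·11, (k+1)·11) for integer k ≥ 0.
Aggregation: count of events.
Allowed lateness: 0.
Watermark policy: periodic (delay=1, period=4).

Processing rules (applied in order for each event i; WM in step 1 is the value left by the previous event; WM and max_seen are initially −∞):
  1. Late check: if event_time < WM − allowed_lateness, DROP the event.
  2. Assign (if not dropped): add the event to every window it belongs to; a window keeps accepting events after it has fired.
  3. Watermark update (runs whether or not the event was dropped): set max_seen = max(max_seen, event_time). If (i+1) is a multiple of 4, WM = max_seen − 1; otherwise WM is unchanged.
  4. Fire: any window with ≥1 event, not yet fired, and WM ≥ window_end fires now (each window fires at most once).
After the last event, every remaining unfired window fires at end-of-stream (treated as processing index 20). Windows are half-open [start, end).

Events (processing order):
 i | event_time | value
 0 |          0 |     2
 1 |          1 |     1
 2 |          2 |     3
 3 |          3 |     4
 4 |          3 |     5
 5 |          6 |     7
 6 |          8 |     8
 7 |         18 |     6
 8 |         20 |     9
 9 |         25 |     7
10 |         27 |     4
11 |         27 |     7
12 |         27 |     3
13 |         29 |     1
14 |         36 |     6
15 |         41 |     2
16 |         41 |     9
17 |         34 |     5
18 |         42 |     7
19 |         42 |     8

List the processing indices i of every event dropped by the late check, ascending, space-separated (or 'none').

i=0 t=0 v=2: → [0,11); WM=−∞
i=1 t=1 v=1: → [0,11); WM=−∞
i=2 t=2 v=3: → [0,11); WM=−∞
i=3 t=3 v=4: → [0,11); WM=2
i=4 t=3 v=5: → [0,11); WM=2
i=5 t=6 v=7: → [0,11); WM=2
i=6 t=8 v=8: → [0,11); WM=2
i=7 t=18 v=6: → [11,22); WM=17; [0,11) fires=7
i=8 t=20 v=9: → [11,22); WM=17
i=9 t=25 v=7: → [22,33); WM=17
i=10 t=27 v=4: → [22,33); WM=17
i=11 t=27 v=7: → [22,33); WM=26; [11,22) fires=2
i=12 t=27 v=3: → [22,33); WM=26
i=13 t=29 v=1: → [22,33); WM=26
i=14 t=36 v=6: → [33,44); WM=26
i=15 t=41 v=2: → [33,44); WM=40; [22,33) fires=5
i=16 t=41 v=9: → [33,44); WM=40
i=17 t=34 v=5: DROP (t<40-0); WM=40
i=18 t=42 v=7: → [33,44); WM=40
i=19 t=42 v=8: → [33,44); WM=41

17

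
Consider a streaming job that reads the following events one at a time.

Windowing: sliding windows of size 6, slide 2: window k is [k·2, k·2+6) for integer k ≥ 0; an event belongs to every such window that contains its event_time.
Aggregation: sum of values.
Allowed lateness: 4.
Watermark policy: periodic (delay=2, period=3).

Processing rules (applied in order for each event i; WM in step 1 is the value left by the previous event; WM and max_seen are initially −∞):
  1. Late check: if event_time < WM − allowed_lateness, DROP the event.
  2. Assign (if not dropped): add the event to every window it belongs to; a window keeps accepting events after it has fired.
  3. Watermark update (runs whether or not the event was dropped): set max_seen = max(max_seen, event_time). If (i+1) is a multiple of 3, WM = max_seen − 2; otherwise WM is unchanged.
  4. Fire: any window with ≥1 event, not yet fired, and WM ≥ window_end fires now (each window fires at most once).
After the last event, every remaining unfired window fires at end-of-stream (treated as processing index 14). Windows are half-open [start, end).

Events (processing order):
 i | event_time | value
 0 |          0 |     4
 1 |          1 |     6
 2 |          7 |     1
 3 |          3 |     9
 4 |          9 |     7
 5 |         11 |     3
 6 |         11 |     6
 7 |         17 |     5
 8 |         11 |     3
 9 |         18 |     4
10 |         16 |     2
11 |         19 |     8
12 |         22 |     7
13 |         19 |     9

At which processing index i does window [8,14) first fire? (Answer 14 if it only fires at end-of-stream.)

8

i=0 t=0 v=4: → [0,6); WM=−∞
i=1 t=1 v=6: → [0,6); WM=−∞
i=2 t=7 v=1: → [6,12),[4,10),[2,8); WM=5
i=3 t=3 v=9: → [2,8),[0,6); WM=5
i=4 t=9 v=7: → [8,14),[6,12),[4,10); WM=5
i=5 t=11 v=3: → [10,16),[8,14),[6,12); WM=9; [0,6) fires=19 [2,8) fires=10
i=6 t=11 v=6: → [10,16),[8,14),[6,12); WM=9
i=7 t=17 v=5: → [16,22),[14,20),[12,18); WM=9
i=8 t=11 v=3: → [10,16),[8,14),[6,12); WM=15; [4,10) fires=8 [6,12) fires=20 [8,14) fires=19
i=9 t=18 v=4: → [18,24),[16,22),[14,20); WM=15
i=10 t=16 v=2: → [16,22),[14,20),[12,18); WM=15
i=11 t=19 v=8: → [18,24),[16,22),[14,20); WM=17; [10,16) fires=12
i=12 t=22 v=7: → [22,28),[20,26),[18,24); WM=17
i=13 t=19 v=9: → [18,24),[16,22),[14,20); WM=17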